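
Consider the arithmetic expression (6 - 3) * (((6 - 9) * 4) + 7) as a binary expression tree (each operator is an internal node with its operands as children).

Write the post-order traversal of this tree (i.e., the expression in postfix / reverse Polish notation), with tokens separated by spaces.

6 3 - 6 9 - 4 * 7 + *

Post-order on an expression tree gives postfix notation: for each operator, emit left operand, right operand, then the operator.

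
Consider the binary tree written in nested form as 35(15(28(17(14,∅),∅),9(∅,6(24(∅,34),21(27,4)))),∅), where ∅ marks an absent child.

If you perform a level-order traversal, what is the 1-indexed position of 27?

Level-order visits nodes level by level from the root, left to right within each level.
Level 0: 35
Level 1: 15
Level 2: 28, 9
Level 3: 17, 6
Level 4: 14, 24, 21
Level 5: 34, 27, 4
Full level-order sequence: 35, 15, 28, 9, 17, 6, 14, 24, 21, 34, 27, 4.

11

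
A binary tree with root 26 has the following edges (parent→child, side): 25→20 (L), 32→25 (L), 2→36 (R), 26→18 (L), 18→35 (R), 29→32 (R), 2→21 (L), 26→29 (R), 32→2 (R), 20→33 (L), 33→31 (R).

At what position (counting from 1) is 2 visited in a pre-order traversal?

10

Pre-order visits the node, then its left subtree, then its right subtree.
Visit 26.
At 26: go left to 18.
  Visit 18.
  At 18: no left child.
  At 18: go right to 35.
    35 is a leaf — visit 35.
At 26: go right to 29.
  Visit 29.
  At 29: no left child.
  At 29: go right to 32.
    Visit 32.
    At 32: go left to 25.
      Visit 25.
      At 25: go left to 20.
        Visit 20.
        At 20: go left to 33.
          Visit 33.
          At 33: no left child.
          At 33: go right to 31.
            31 is a leaf — visit 31.
        At 20: no right child.
      At 25: no right child.
    At 32: go right to 2.
      Visit 2.
      At 2: go left to 21.
        21 is a leaf — visit 21.
      At 2: go right to 36.
        36 is a leaf — visit 36.
Full pre-order sequence: 26, 18, 35, 29, 32, 25, 20, 33, 31, 2, 21, 36.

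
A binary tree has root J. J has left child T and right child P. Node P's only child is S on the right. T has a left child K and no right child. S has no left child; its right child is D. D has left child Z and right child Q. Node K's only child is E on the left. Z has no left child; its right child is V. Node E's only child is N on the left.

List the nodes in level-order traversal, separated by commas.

Level-order visits nodes level by level from the root, left to right within each level.
Level 0: J
Level 1: T, P
Level 2: K, S
Level 3: E, D
Level 4: N, Z, Q
Level 5: V

J, T, P, K, S, E, D, N, Z, Q, V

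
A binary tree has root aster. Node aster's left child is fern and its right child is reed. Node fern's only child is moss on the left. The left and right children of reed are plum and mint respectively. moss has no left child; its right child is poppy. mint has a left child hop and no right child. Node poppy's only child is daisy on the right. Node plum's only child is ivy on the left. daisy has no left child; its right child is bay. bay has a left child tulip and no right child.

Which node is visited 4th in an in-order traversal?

tulip

In-order visits the left subtree, then the node, then the right subtree.
At aster: go left to fern.
  At fern: go left to moss.
    At moss: no left child.
    Visit moss.
    At moss: go right to poppy.
      At poppy: no left child.
      Visit poppy.
      At poppy: go right to daisy.
        At daisy: no left child.
        Visit daisy.
        At daisy: go right to bay.
          At bay: go left to tulip.
            tulip is a leaf — visit tulip.
          Visit bay.
          At bay: no right child.
  Visit fern.
  At fern: no right child.
Visit aster.
At aster: go right to reed.
  At reed: go left to plum.
    At plum: go left to ivy.
      ivy is a leaf — visit ivy.
    Visit plum.
    At plum: no right child.
  Visit reed.
  At reed: go right to mint.
    At mint: go left to hop.
      hop is a leaf — visit hop.
    Visit mint.
    At mint: no right child.
Full in-order sequence: moss, poppy, daisy, tulip, bay, fern, aster, ivy, plum, reed, hop, mint.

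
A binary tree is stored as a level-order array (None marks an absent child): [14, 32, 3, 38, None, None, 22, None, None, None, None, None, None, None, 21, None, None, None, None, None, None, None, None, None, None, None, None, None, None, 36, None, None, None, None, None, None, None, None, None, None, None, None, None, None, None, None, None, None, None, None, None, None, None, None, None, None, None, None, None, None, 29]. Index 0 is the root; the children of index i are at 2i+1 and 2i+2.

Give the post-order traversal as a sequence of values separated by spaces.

38 32 29 36 21 22 3 14

Post-order visits the left subtree, then the right subtree, then the node.
At 14: go left to 32.
  At 32: go left to 38.
    38 is a leaf — visit 38.
  At 32: no right child.
  Visit 32.
At 14: go right to 3.
  At 3: no left child.
  At 3: go right to 22.
    At 22: no left child.
    At 22: go right to 21.
      At 21: go left to 36.
        At 36: no left child.
        At 36: go right to 29.
          29 is a leaf — visit 29.
        Visit 36.
      At 21: no right child.
      Visit 21.
    Visit 22.
  Visit 3.
Visit 14.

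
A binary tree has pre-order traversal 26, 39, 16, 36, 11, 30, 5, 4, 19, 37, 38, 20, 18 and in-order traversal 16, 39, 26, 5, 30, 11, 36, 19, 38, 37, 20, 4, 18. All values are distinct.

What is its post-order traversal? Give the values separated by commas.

The first element of pre-order is the root; it splits in-order into left and right subtrees.
Root 26: left subtree has 2 nodes {16, 39}, right has 10 {5, 30, 11, 36, 19, 38, 37, 20, 4, 18}.
  Root 39: left subtree has 1 node {16}, right has 0 { }.
  Root 36: left subtree has 3 nodes {5, 30, 11}, right has 6 {19, 38, 37, 20, 4, 18}.
    Root 11: left subtree has 2 nodes {5, 30}, right has 0 { }.
      Root 30: left subtree has 1 node {5}, right has 0 { }.
    Root 4: left subtree has 4 nodes {19, 38, 37, 20}, right has 1 {18}.
      Root 19: left subtree has 0 nodes { }, right has 3 {38, 37, 20}.
        Root 37: left subtree has 1 node {38}, right has 1 {20}.

16, 39, 5, 30, 11, 38, 20, 37, 19, 18, 4, 36, 26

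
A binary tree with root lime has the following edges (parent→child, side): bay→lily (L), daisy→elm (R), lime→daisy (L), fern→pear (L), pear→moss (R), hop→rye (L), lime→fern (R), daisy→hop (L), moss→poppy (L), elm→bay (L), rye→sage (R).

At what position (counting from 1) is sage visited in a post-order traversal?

Post-order visits the left subtree, then the right subtree, then the node.
At lime: go left to daisy.
  At daisy: go left to hop.
    At hop: go left to rye.
      At rye: no left child.
      At rye: go right to sage.
        sage is a leaf — visit sage.
      Visit rye.
    At hop: no right child.
    Visit hop.
  At daisy: go right to elm.
    At elm: go left to bay.
      At bay: go left to lily.
        lily is a leaf — visit lily.
      At bay: no right child.
      Visit bay.
    At elm: no right child.
    Visit elm.
  Visit daisy.
At lime: go right to fern.
  At fern: go left to pear.
    At pear: no left child.
    At pear: go right to moss.
      At moss: go left to poppy.
        poppy is a leaf — visit poppy.
      At moss: no right child.
      Visit moss.
    Visit pear.
  At fern: no right child.
  Visit fern.
Visit lime.
Full post-order sequence: sage, rye, hop, lily, bay, elm, daisy, poppy, moss, pear, fern, lime.

1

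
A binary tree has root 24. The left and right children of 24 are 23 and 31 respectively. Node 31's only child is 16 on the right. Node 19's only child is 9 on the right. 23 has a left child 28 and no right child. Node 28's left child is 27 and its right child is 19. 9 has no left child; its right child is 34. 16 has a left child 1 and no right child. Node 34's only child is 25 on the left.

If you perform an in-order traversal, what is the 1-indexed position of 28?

2

In-order visits the left subtree, then the node, then the right subtree.
At 24: go left to 23.
  At 23: go left to 28.
    At 28: go left to 27.
      27 is a leaf — visit 27.
    Visit 28.
    At 28: go right to 19.
      At 19: no left child.
      Visit 19.
      At 19: go right to 9.
        At 9: no left child.
        Visit 9.
        At 9: go right to 34.
          At 34: go left to 25.
            25 is a leaf — visit 25.
          Visit 34.
          At 34: no right child.
  Visit 23.
  At 23: no right child.
Visit 24.
At 24: go right to 31.
  At 31: no left child.
  Visit 31.
  At 31: go right to 16.
    At 16: go left to 1.
      1 is a leaf — visit 1.
    Visit 16.
    At 16: no right child.
Full in-order sequence: 27, 28, 19, 9, 25, 34, 23, 24, 31, 1, 16.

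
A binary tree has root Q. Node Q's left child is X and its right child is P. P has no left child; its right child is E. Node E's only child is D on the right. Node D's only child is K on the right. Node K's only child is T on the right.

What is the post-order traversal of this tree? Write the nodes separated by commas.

X, T, K, D, E, P, Q

Post-order visits the left subtree, then the right subtree, then the node.
At Q: go left to X.
  X is a leaf — visit X.
At Q: go right to P.
  At P: no left child.
  At P: go right to E.
    At E: no left child.
    At E: go right to D.
      At D: no left child.
      At D: go right to K.
        At K: no left child.
        At K: go right to T.
          T is a leaf — visit T.
        Visit K.
      Visit D.
    Visit E.
  Visit P.
Visit Q.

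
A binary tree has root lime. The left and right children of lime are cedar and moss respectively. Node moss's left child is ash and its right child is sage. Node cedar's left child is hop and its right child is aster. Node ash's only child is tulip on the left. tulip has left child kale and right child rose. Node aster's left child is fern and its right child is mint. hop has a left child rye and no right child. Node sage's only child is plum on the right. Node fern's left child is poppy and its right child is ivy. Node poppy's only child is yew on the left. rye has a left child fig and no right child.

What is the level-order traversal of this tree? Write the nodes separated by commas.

Level-order visits nodes level by level from the root, left to right within each level.
Level 0: lime
Level 1: cedar, moss
Level 2: hop, aster, ash, sage
Level 3: rye, fern, mint, tulip, plum
Level 4: fig, poppy, ivy, kale, rose
Level 5: yew

lime, cedar, moss, hop, aster, ash, sage, rye, fern, mint, tulip, plum, fig, poppy, ivy, kale, rose, yew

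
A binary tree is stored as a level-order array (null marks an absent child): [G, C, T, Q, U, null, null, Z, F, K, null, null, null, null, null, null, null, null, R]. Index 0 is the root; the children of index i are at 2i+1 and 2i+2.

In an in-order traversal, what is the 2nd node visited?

In-order visits the left subtree, then the node, then the right subtree.
At G: go left to C.
  At C: go left to Q.
    At Q: go left to Z.
      Z is a leaf — visit Z.
    Visit Q.
    At Q: go right to F.
      At F: no left child.
      Visit F.
      At F: go right to R.
        R is a leaf — visit R.
  Visit C.
  At C: go right to U.
    At U: go left to K.
      K is a leaf — visit K.
    Visit U.
    At U: no right child.
Visit G.
At G: go right to T.
  T is a leaf — visit T.
Full in-order sequence: Z, Q, F, R, C, K, U, G, T.

Q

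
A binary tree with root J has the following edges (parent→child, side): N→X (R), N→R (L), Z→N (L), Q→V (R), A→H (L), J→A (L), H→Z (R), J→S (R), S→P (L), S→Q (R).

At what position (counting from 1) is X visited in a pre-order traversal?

Pre-order visits the node, then its left subtree, then its right subtree.
Visit J.
At J: go left to A.
  Visit A.
  At A: go left to H.
    Visit H.
    At H: no left child.
    At H: go right to Z.
      Visit Z.
      At Z: go left to N.
        Visit N.
        At N: go left to R.
          R is a leaf — visit R.
        At N: go right to X.
          X is a leaf — visit X.
      At Z: no right child.
  At A: no right child.
At J: go right to S.
  Visit S.
  At S: go left to P.
    P is a leaf — visit P.
  At S: go right to Q.
    Visit Q.
    At Q: no left child.
    At Q: go right to V.
      V is a leaf — visit V.
Full pre-order sequence: J, A, H, Z, N, R, X, S, P, Q, V.

7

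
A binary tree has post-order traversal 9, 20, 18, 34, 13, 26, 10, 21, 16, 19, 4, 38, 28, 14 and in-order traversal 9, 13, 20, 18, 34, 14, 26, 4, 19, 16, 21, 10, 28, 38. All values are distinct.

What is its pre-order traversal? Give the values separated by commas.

14, 13, 9, 34, 18, 20, 28, 4, 26, 19, 16, 21, 10, 38

The last element of post-order is the root; it splits in-order into left and right subtrees.
Root 14: left subtree has 5 nodes {9, 13, 20, 18, 34}, right has 8 {26, 4, 19, 16, 21, 10, 28, 38}.
  Root 13: left subtree has 1 node {9}, right has 3 {20, 18, 34}.
    Root 34: left subtree has 2 nodes {20, 18}, right has 0 { }.
      Root 18: left subtree has 1 node {20}, right has 0 { }.
  Root 28: left subtree has 6 nodes {26, 4, 19, 16, 21, 10}, right has 1 {38}.
    Root 4: left subtree has 1 node {26}, right has 4 {19, 16, 21, 10}.
      Root 19: left subtree has 0 nodes { }, right has 3 {16, 21, 10}.
        Root 16: left subtree has 0 nodes { }, right has 2 {21, 10}.
          Root 21: left subtree has 0 nodes { }, right has 1 {10}.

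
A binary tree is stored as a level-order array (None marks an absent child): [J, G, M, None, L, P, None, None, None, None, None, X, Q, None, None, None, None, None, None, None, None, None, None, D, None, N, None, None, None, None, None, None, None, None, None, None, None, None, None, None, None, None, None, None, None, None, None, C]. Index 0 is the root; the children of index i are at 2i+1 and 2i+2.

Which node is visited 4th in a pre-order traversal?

Pre-order visits the node, then its left subtree, then its right subtree.
Visit J.
At J: go left to G.
  Visit G.
  At G: no left child.
  At G: go right to L.
    L is a leaf — visit L.
At J: go right to M.
  Visit M.
  At M: go left to P.
    Visit P.
    At P: go left to X.
      Visit X.
      At X: go left to D.
        Visit D.
        At D: go left to C.
          C is a leaf — visit C.
        At D: no right child.
      At X: no right child.
    At P: go right to Q.
      Visit Q.
      At Q: go left to N.
        N is a leaf — visit N.
      At Q: no right child.
  At M: no right child.
Full pre-order sequence: J, G, L, M, P, X, D, C, Q, N.

M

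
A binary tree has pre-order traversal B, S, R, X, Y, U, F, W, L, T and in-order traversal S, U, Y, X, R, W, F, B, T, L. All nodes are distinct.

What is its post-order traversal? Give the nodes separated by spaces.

U Y X W F R S T L B

The first element of pre-order is the root; it splits in-order into left and right subtrees.
Root B: left subtree has 7 nodes {S, U, Y, X, R, W, F}, right has 2 {T, L}.
  Root S: left subtree has 0 nodes { }, right has 6 {U, Y, X, R, W, F}.
    Root R: left subtree has 3 nodes {U, Y, X}, right has 2 {W, F}.
      Root X: left subtree has 2 nodes {U, Y}, right has 0 { }.
        Root Y: left subtree has 1 node {U}, right has 0 { }.
      Root F: left subtree has 1 node {W}, right has 0 { }.
  Root L: left subtree has 1 node {T}, right has 0 { }.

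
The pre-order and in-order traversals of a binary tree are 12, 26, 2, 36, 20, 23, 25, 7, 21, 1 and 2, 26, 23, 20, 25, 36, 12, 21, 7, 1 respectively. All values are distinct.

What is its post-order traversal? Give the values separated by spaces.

2 23 25 20 36 26 21 1 7 12

The first element of pre-order is the root; it splits in-order into left and right subtrees.
Root 12: left subtree has 6 nodes {2, 26, 23, 20, 25, 36}, right has 3 {21, 7, 1}.
  Root 26: left subtree has 1 node {2}, right has 4 {23, 20, 25, 36}.
    Root 36: left subtree has 3 nodes {23, 20, 25}, right has 0 { }.
      Root 20: left subtree has 1 node {23}, right has 1 {25}.
  Root 7: left subtree has 1 node {21}, right has 1 {1}.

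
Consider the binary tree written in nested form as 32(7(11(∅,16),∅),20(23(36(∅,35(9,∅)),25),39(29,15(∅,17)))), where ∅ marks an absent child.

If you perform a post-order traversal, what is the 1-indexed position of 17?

10

Post-order visits the left subtree, then the right subtree, then the node.
At 32: go left to 7.
  At 7: go left to 11.
    At 11: no left child.
    At 11: go right to 16.
      16 is a leaf — visit 16.
    Visit 11.
  At 7: no right child.
  Visit 7.
At 32: go right to 20.
  At 20: go left to 23.
    At 23: go left to 36.
      At 36: no left child.
      At 36: go right to 35.
        At 35: go left to 9.
          9 is a leaf — visit 9.
        At 35: no right child.
        Visit 35.
      Visit 36.
    At 23: go right to 25.
      25 is a leaf — visit 25.
    Visit 23.
  At 20: go right to 39.
    At 39: go left to 29.
      29 is a leaf — visit 29.
    At 39: go right to 15.
      At 15: no left child.
      At 15: go right to 17.
        17 is a leaf — visit 17.
      Visit 15.
    Visit 39.
  Visit 20.
Visit 32.
Full post-order sequence: 16, 11, 7, 9, 35, 36, 25, 23, 29, 17, 15, 39, 20, 32.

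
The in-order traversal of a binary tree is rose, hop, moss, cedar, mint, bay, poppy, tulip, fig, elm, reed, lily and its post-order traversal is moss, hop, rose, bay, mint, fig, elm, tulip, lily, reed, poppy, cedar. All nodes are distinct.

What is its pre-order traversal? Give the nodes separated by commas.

cedar, rose, hop, moss, poppy, mint, bay, reed, tulip, elm, fig, lily

The last element of post-order is the root; it splits in-order into left and right subtrees.
Root cedar: left subtree has 3 nodes {rose, hop, moss}, right has 8 {mint, bay, poppy, tulip, fig, elm, reed, lily}.
  Root rose: left subtree has 0 nodes { }, right has 2 {hop, moss}.
    Root hop: left subtree has 0 nodes { }, right has 1 {moss}.
  Root poppy: left subtree has 2 nodes {mint, bay}, right has 5 {tulip, fig, elm, reed, lily}.
    Root mint: left subtree has 0 nodes { }, right has 1 {bay}.
    Root reed: left subtree has 3 nodes {tulip, fig, elm}, right has 1 {lily}.
      Root tulip: left subtree has 0 nodes { }, right has 2 {fig, elm}.
        Root elm: left subtree has 1 node {fig}, right has 0 { }.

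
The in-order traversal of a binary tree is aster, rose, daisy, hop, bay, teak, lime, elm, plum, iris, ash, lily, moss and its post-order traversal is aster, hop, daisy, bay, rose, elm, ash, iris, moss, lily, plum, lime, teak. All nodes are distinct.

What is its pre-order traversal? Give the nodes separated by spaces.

The last element of post-order is the root; it splits in-order into left and right subtrees.
Root teak: left subtree has 5 nodes {aster, rose, daisy, hop, bay}, right has 7 {lime, elm, plum, iris, ash, lily, moss}.
  Root rose: left subtree has 1 node {aster}, right has 3 {daisy, hop, bay}.
    Root bay: left subtree has 2 nodes {daisy, hop}, right has 0 { }.
      Root daisy: left subtree has 0 nodes { }, right has 1 {hop}.
  Root lime: left subtree has 0 nodes { }, right has 6 {elm, plum, iris, ash, lily, moss}.
    Root plum: left subtree has 1 node {elm}, right has 4 {iris, ash, lily, moss}.
      Root lily: left subtree has 2 nodes {iris, ash}, right has 1 {moss}.
        Root iris: left subtree has 0 nodes { }, right has 1 {ash}.

teak rose aster bay daisy hop lime plum elm lily iris ash moss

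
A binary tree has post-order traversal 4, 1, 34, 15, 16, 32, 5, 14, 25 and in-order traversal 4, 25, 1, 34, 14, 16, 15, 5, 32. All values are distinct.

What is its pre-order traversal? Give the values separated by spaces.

The last element of post-order is the root; it splits in-order into left and right subtrees.
Root 25: left subtree has 1 node {4}, right has 7 {1, 34, 14, 16, 15, 5, 32}.
  Root 14: left subtree has 2 nodes {1, 34}, right has 4 {16, 15, 5, 32}.
    Root 34: left subtree has 1 node {1}, right has 0 { }.
    Root 5: left subtree has 2 nodes {16, 15}, right has 1 {32}.
      Root 16: left subtree has 0 nodes { }, right has 1 {15}.

25 4 14 34 1 5 16 15 32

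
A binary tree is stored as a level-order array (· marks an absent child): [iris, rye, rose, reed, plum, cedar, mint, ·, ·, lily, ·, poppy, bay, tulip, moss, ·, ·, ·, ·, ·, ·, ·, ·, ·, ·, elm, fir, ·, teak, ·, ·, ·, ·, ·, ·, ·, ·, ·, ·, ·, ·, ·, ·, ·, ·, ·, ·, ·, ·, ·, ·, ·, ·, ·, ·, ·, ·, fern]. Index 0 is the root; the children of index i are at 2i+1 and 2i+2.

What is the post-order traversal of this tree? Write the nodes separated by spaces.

Post-order visits the left subtree, then the right subtree, then the node.
At iris: go left to rye.
  At rye: go left to reed.
    reed is a leaf — visit reed.
  At rye: go right to plum.
    At plum: go left to lily.
      lily is a leaf — visit lily.
    At plum: no right child.
    Visit plum.
  Visit rye.
At iris: go right to rose.
  At rose: go left to cedar.
    At cedar: go left to poppy.
      poppy is a leaf — visit poppy.
    At cedar: go right to bay.
      At bay: go left to elm.
        elm is a leaf — visit elm.
      At bay: go right to fir.
        fir is a leaf — visit fir.
      Visit bay.
    Visit cedar.
  At rose: go right to mint.
    At mint: go left to tulip.
      At tulip: no left child.
      At tulip: go right to teak.
        At teak: go left to fern.
          fern is a leaf — visit fern.
        At teak: no right child.
        Visit teak.
      Visit tulip.
    At mint: go right to moss.
      moss is a leaf — visit moss.
    Visit mint.
  Visit rose.
Visit iris.

reed lily plum rye poppy elm fir bay cedar fern teak tulip moss mint rose iris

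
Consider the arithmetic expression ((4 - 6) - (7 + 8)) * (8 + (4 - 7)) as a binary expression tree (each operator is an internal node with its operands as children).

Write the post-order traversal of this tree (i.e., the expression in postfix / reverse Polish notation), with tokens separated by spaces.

Post-order on an expression tree gives postfix notation: for each operator, emit left operand, right operand, then the operator.

4 6 - 7 8 + - 8 4 7 - + *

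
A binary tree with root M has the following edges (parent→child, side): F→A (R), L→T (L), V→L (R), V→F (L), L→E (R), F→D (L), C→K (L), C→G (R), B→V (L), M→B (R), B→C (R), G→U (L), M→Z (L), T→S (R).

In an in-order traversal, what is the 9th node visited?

L

In-order visits the left subtree, then the node, then the right subtree.
At M: go left to Z.
  Z is a leaf — visit Z.
Visit M.
At M: go right to B.
  At B: go left to V.
    At V: go left to F.
      At F: go left to D.
        D is a leaf — visit D.
      Visit F.
      At F: go right to A.
        A is a leaf — visit A.
    Visit V.
    At V: go right to L.
      At L: go left to T.
        At T: no left child.
        Visit T.
        At T: go right to S.
          S is a leaf — visit S.
      Visit L.
      At L: go right to E.
        E is a leaf — visit E.
  Visit B.
  At B: go right to C.
    At C: go left to K.
      K is a leaf — visit K.
    Visit C.
    At C: go right to G.
      At G: go left to U.
        U is a leaf — visit U.
      Visit G.
      At G: no right child.
Full in-order sequence: Z, M, D, F, A, V, T, S, L, E, B, K, C, U, G.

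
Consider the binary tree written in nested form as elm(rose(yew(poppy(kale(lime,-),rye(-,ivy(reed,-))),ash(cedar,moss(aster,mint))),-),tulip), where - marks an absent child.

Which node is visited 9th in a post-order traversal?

Post-order visits the left subtree, then the right subtree, then the node.
At elm: go left to rose.
  At rose: go left to yew.
    At yew: go left to poppy.
      At poppy: go left to kale.
        At kale: go left to lime.
          lime is a leaf — visit lime.
        At kale: no right child.
        Visit kale.
      At poppy: go right to rye.
        At rye: no left child.
        At rye: go right to ivy.
          At ivy: go left to reed.
            reed is a leaf — visit reed.
          At ivy: no right child.
          Visit ivy.
        Visit rye.
      Visit poppy.
    At yew: go right to ash.
      At ash: go left to cedar.
        cedar is a leaf — visit cedar.
      At ash: go right to moss.
        At moss: go left to aster.
          aster is a leaf — visit aster.
        At moss: go right to mint.
          mint is a leaf — visit mint.
        Visit moss.
      Visit ash.
    Visit yew.
  At rose: no right child.
  Visit rose.
At elm: go right to tulip.
  tulip is a leaf — visit tulip.
Visit elm.
Full post-order sequence: lime, kale, reed, ivy, rye, poppy, cedar, aster, mint, moss, ash, yew, rose, tulip, elm.

mint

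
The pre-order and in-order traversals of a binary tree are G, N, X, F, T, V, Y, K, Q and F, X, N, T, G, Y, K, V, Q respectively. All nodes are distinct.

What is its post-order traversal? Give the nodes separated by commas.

The first element of pre-order is the root; it splits in-order into left and right subtrees.
Root G: left subtree has 4 nodes {F, X, N, T}, right has 4 {Y, K, V, Q}.
  Root N: left subtree has 2 nodes {F, X}, right has 1 {T}.
    Root X: left subtree has 1 node {F}, right has 0 { }.
  Root V: left subtree has 2 nodes {Y, K}, right has 1 {Q}.
    Root Y: left subtree has 0 nodes { }, right has 1 {K}.

F, X, T, N, K, Y, Q, V, G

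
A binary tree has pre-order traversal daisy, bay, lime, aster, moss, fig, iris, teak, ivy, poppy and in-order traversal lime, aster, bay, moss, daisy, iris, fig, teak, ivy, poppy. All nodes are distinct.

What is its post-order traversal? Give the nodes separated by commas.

The first element of pre-order is the root; it splits in-order into left and right subtrees.
Root daisy: left subtree has 4 nodes {lime, aster, bay, moss}, right has 5 {iris, fig, teak, ivy, poppy}.
  Root bay: left subtree has 2 nodes {lime, aster}, right has 1 {moss}.
    Root lime: left subtree has 0 nodes { }, right has 1 {aster}.
  Root fig: left subtree has 1 node {iris}, right has 3 {teak, ivy, poppy}.
    Root teak: left subtree has 0 nodes { }, right has 2 {ivy, poppy}.
      Root ivy: left subtree has 0 nodes { }, right has 1 {poppy}.

aster, lime, moss, bay, iris, poppy, ivy, teak, fig, daisy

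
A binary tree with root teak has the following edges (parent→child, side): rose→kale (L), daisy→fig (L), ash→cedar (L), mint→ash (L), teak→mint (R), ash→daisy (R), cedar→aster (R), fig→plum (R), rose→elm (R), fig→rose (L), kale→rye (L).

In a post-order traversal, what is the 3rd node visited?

rye

Post-order visits the left subtree, then the right subtree, then the node.
At teak: no left child.
At teak: go right to mint.
  At mint: go left to ash.
    At ash: go left to cedar.
      At cedar: no left child.
      At cedar: go right to aster.
        aster is a leaf — visit aster.
      Visit cedar.
    At ash: go right to daisy.
      At daisy: go left to fig.
        At fig: go left to rose.
          At rose: go left to kale.
            At kale: go left to rye.
              rye is a leaf — visit rye.
            At kale: no right child.
            Visit kale.
          At rose: go right to elm.
            elm is a leaf — visit elm.
          Visit rose.
        At fig: go right to plum.
          plum is a leaf — visit plum.
        Visit fig.
      At daisy: no right child.
      Visit daisy.
    Visit ash.
  At mint: no right child.
  Visit mint.
Visit teak.
Full post-order sequence: aster, cedar, rye, kale, elm, rose, plum, fig, daisy, ash, mint, teak.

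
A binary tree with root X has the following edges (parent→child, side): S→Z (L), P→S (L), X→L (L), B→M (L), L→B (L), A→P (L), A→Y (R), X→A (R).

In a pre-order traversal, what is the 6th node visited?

P

Pre-order visits the node, then its left subtree, then its right subtree.
Visit X.
At X: go left to L.
  Visit L.
  At L: go left to B.
    Visit B.
    At B: go left to M.
      M is a leaf — visit M.
    At B: no right child.
  At L: no right child.
At X: go right to A.
  Visit A.
  At A: go left to P.
    Visit P.
    At P: go left to S.
      Visit S.
      At S: go left to Z.
        Z is a leaf — visit Z.
      At S: no right child.
    At P: no right child.
  At A: go right to Y.
    Y is a leaf — visit Y.
Full pre-order sequence: X, L, B, M, A, P, S, Z, Y.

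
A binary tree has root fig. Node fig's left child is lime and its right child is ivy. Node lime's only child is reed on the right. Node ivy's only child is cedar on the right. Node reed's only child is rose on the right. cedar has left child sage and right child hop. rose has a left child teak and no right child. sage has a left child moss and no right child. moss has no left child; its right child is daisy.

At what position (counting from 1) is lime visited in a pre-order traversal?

2

Pre-order visits the node, then its left subtree, then its right subtree.
Visit fig.
At fig: go left to lime.
  Visit lime.
  At lime: no left child.
  At lime: go right to reed.
    Visit reed.
    At reed: no left child.
    At reed: go right to rose.
      Visit rose.
      At rose: go left to teak.
        teak is a leaf — visit teak.
      At rose: no right child.
At fig: go right to ivy.
  Visit ivy.
  At ivy: no left child.
  At ivy: go right to cedar.
    Visit cedar.
    At cedar: go left to sage.
      Visit sage.
      At sage: go left to moss.
        Visit moss.
        At moss: no left child.
        At moss: go right to daisy.
          daisy is a leaf — visit daisy.
      At sage: no right child.
    At cedar: go right to hop.
      hop is a leaf — visit hop.
Full pre-order sequence: fig, lime, reed, rose, teak, ivy, cedar, sage, moss, daisy, hop.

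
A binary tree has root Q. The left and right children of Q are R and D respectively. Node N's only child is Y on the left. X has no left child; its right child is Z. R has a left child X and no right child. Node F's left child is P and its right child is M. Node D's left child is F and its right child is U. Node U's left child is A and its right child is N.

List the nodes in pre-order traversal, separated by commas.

Pre-order visits the node, then its left subtree, then its right subtree.
Visit Q.
At Q: go left to R.
  Visit R.
  At R: go left to X.
    Visit X.
    At X: no left child.
    At X: go right to Z.
      Z is a leaf — visit Z.
  At R: no right child.
At Q: go right to D.
  Visit D.
  At D: go left to F.
    Visit F.
    At F: go left to P.
      P is a leaf — visit P.
    At F: go right to M.
      M is a leaf — visit M.
  At D: go right to U.
    Visit U.
    At U: go left to A.
      A is a leaf — visit A.
    At U: go right to N.
      Visit N.
      At N: go left to Y.
        Y is a leaf — visit Y.
      At N: no right child.

Q, R, X, Z, D, F, P, M, U, A, N, Y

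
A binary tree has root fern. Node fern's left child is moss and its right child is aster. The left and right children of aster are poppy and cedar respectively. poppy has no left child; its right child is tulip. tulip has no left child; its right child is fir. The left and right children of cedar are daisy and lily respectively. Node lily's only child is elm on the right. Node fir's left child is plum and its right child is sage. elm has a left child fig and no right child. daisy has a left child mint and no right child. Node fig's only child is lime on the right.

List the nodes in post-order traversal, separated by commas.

moss, plum, sage, fir, tulip, poppy, mint, daisy, lime, fig, elm, lily, cedar, aster, fern

Post-order visits the left subtree, then the right subtree, then the node.
At fern: go left to moss.
  moss is a leaf — visit moss.
At fern: go right to aster.
  At aster: go left to poppy.
    At poppy: no left child.
    At poppy: go right to tulip.
      At tulip: no left child.
      At tulip: go right to fir.
        At fir: go left to plum.
          plum is a leaf — visit plum.
        At fir: go right to sage.
          sage is a leaf — visit sage.
        Visit fir.
      Visit tulip.
    Visit poppy.
  At aster: go right to cedar.
    At cedar: go left to daisy.
      At daisy: go left to mint.
        mint is a leaf — visit mint.
      At daisy: no right child.
      Visit daisy.
    At cedar: go right to lily.
      At lily: no left child.
      At lily: go right to elm.
        At elm: go left to fig.
          At fig: no left child.
          At fig: go right to lime.
            lime is a leaf — visit lime.
          Visit fig.
        At elm: no right child.
        Visit elm.
      Visit lily.
    Visit cedar.
  Visit aster.
Visit fern.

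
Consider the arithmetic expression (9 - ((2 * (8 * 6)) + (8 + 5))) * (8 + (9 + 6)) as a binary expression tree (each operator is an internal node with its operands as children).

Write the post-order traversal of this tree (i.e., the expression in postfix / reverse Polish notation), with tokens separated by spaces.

Post-order on an expression tree gives postfix notation: for each operator, emit left operand, right operand, then the operator.

9 2 8 6 * * 8 5 + + - 8 9 6 + + *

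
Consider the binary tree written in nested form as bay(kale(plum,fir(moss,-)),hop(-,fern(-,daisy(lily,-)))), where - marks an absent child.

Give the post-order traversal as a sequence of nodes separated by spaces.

plum moss fir kale lily daisy fern hop bay

Post-order visits the left subtree, then the right subtree, then the node.
At bay: go left to kale.
  At kale: go left to plum.
    plum is a leaf — visit plum.
  At kale: go right to fir.
    At fir: go left to moss.
      moss is a leaf — visit moss.
    At fir: no right child.
    Visit fir.
  Visit kale.
At bay: go right to hop.
  At hop: no left child.
  At hop: go right to fern.
    At fern: no left child.
    At fern: go right to daisy.
      At daisy: go left to lily.
        lily is a leaf — visit lily.
      At daisy: no right child.
      Visit daisy.
    Visit fern.
  Visit hop.
Visit bay.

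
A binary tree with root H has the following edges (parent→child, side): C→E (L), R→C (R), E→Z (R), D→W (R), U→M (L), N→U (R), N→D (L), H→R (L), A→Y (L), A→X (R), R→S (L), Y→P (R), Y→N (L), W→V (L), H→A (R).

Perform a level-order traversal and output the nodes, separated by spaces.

Level-order visits nodes level by level from the root, left to right within each level.
Level 0: H
Level 1: R, A
Level 2: S, C, Y, X
Level 3: E, N, P
Level 4: Z, D, U
Level 5: W, M
Level 6: V

H R A S C Y X E N P Z D U W M V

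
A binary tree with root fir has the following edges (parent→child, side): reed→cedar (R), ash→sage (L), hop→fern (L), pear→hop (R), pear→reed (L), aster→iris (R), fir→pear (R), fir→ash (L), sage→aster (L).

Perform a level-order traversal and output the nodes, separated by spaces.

fir ash pear sage reed hop aster cedar fern iris

Level-order visits nodes level by level from the root, left to right within each level.
Level 0: fir
Level 1: ash, pear
Level 2: sage, reed, hop
Level 3: aster, cedar, fern
Level 4: iris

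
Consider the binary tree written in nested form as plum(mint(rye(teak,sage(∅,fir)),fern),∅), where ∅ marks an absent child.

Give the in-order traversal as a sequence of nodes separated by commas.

In-order visits the left subtree, then the node, then the right subtree.
At plum: go left to mint.
  At mint: go left to rye.
    At rye: go left to teak.
      teak is a leaf — visit teak.
    Visit rye.
    At rye: go right to sage.
      At sage: no left child.
      Visit sage.
      At sage: go right to fir.
        fir is a leaf — visit fir.
  Visit mint.
  At mint: go right to fern.
    fern is a leaf — visit fern.
Visit plum.
At plum: no right child.

teak, rye, sage, fir, mint, fern, plum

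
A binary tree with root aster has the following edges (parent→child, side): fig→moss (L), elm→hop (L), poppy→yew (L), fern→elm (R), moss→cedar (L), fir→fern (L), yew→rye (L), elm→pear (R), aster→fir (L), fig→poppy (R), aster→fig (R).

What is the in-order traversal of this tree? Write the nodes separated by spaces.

In-order visits the left subtree, then the node, then the right subtree.
At aster: go left to fir.
  At fir: go left to fern.
    At fern: no left child.
    Visit fern.
    At fern: go right to elm.
      At elm: go left to hop.
        hop is a leaf — visit hop.
      Visit elm.
      At elm: go right to pear.
        pear is a leaf — visit pear.
  Visit fir.
  At fir: no right child.
Visit aster.
At aster: go right to fig.
  At fig: go left to moss.
    At moss: go left to cedar.
      cedar is a leaf — visit cedar.
    Visit moss.
    At moss: no right child.
  Visit fig.
  At fig: go right to poppy.
    At poppy: go left to yew.
      At yew: go left to rye.
        rye is a leaf — visit rye.
      Visit yew.
      At yew: no right child.
    Visit poppy.
    At poppy: no right child.

fern hop elm pear fir aster cedar moss fig rye yew poppy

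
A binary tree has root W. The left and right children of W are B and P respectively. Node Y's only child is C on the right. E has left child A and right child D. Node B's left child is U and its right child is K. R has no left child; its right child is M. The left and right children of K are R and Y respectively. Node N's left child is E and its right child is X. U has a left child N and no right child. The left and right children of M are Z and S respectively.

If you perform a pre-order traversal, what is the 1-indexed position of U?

Pre-order visits the node, then its left subtree, then its right subtree.
Visit W.
At W: go left to B.
  Visit B.
  At B: go left to U.
    Visit U.
    At U: go left to N.
      Visit N.
      At N: go left to E.
        Visit E.
        At E: go left to A.
          A is a leaf — visit A.
        At E: go right to D.
          D is a leaf — visit D.
      At N: go right to X.
        X is a leaf — visit X.
    At U: no right child.
  At B: go right to K.
    Visit K.
    At K: go left to R.
      Visit R.
      At R: no left child.
      At R: go right to M.
        Visit M.
        At M: go left to Z.
          Z is a leaf — visit Z.
        At M: go right to S.
          S is a leaf — visit S.
    At K: go right to Y.
      Visit Y.
      At Y: no left child.
      At Y: go right to C.
        C is a leaf — visit C.
At W: go right to P.
  P is a leaf — visit P.
Full pre-order sequence: W, B, U, N, E, A, D, X, K, R, M, Z, S, Y, C, P.

3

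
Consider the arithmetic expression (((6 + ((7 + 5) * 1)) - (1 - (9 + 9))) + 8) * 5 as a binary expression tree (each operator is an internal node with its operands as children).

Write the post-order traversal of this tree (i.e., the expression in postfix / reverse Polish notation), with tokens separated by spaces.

6 7 5 + 1 * + 1 9 9 + - - 8 + 5 *

Post-order on an expression tree gives postfix notation: for each operator, emit left operand, right operand, then the operator.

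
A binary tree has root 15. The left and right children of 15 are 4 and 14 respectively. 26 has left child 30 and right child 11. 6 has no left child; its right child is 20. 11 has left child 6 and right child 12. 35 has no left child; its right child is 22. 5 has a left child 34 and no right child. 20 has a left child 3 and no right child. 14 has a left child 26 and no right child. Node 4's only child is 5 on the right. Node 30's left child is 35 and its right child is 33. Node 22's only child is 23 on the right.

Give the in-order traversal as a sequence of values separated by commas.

In-order visits the left subtree, then the node, then the right subtree.
At 15: go left to 4.
  At 4: no left child.
  Visit 4.
  At 4: go right to 5.
    At 5: go left to 34.
      34 is a leaf — visit 34.
    Visit 5.
    At 5: no right child.
Visit 15.
At 15: go right to 14.
  At 14: go left to 26.
    At 26: go left to 30.
      At 30: go left to 35.
        At 35: no left child.
        Visit 35.
        At 35: go right to 22.
          At 22: no left child.
          Visit 22.
          At 22: go right to 23.
            23 is a leaf — visit 23.
      Visit 30.
      At 30: go right to 33.
        33 is a leaf — visit 33.
    Visit 26.
    At 26: go right to 11.
      At 11: go left to 6.
        At 6: no left child.
        Visit 6.
        At 6: go right to 20.
          At 20: go left to 3.
            3 is a leaf — visit 3.
          Visit 20.
          At 20: no right child.
      Visit 11.
      At 11: go right to 12.
        12 is a leaf — visit 12.
  Visit 14.
  At 14: no right child.

4, 34, 5, 15, 35, 22, 23, 30, 33, 26, 6, 3, 20, 11, 12, 14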